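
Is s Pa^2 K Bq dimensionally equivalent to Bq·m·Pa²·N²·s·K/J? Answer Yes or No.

No

Left side:
  Pa = N/m² (pressure = force per area),
      = kg·m⁻¹·s⁻².
  So Pa² = kg²·m⁻²·s⁻⁴.
  Bq = 1/s = s⁻¹ (activity is decays per second).
  Combining: s·Pa²·K·Bq = s · (kg²·m⁻²·s⁻⁴) · K · s⁻¹ = kg²·m⁻²·s⁻⁴·K.
Right side:
  Bq = s⁻¹.
  Pa = kg·m⁻¹·s⁻².
  So Pa² = kg²·m⁻²·s⁻⁴.
  N = kg·m·s⁻².
  So N² = kg²·m²·s⁻⁴.
  J = kg·m²·s⁻².
  So J⁻¹ = kg⁻¹·m⁻²·s².
  Combining: Bq·m·Pa²·N²·J⁻¹·s·K = s⁻¹ · m · (kg²·m⁻²·s⁻⁴) · (kg²·m²·s⁻⁴) · (kg⁻¹·m⁻²·s²) · s · K = kg³·m⁻¹·s⁻⁶·K.
Left is kg²·m⁻²·s⁻⁴·K; right is kg³·m⁻¹·s⁻⁶·K — different.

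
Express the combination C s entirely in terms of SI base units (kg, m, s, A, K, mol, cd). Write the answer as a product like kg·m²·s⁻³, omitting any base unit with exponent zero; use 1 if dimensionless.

C = A·s = s·A (charge = current × time).
Combining: C·s = (s·A) · s = s²·A.

s²·A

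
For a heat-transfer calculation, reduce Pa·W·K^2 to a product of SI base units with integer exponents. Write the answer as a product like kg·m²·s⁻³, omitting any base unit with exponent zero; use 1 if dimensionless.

kg²·m·s⁻⁵·K²

Pa = kg·m⁻¹·s⁻².
W = kg·m²·s⁻³.
Combining: Pa·W·K² = (kg·m⁻¹·s⁻²) · (kg·m²·s⁻³) · K² = kg²·m·s⁻⁵·K².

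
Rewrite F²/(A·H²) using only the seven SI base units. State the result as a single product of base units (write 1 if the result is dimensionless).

kg⁻⁴·m⁻⁸·s¹²·A⁷

F = kg⁻¹·m⁻²·s⁴·A².
So F² = kg⁻²·m⁻⁴·s⁸·A⁴.
H = kg·m²·s⁻²·A⁻².
So H⁻² = kg⁻²·m⁻⁴·s⁴·A⁴.
Combining: A⁻¹·F²·H⁻² = A⁻¹ · (kg⁻²·m⁻⁴·s⁸·A⁴) · (kg⁻²·m⁻⁴·s⁴·A⁴) = kg⁻⁴·m⁻⁸·s¹²·A⁷.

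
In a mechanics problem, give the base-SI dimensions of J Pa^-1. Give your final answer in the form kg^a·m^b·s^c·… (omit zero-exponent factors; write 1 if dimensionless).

m³

J = kg·m²·s⁻².
Pa = kg·m⁻¹·s⁻².
So Pa⁻¹ = kg⁻¹·m·s².
Combining: J·Pa⁻¹ = (kg·m²·s⁻²) · (kg⁻¹·m·s²) = m³.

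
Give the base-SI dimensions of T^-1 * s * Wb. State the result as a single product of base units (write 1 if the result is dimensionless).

m²·s

T = kg·s⁻²·A⁻¹.
So T⁻¹ = kg⁻¹·s²·A.
Wb = kg·m²·s⁻²·A⁻¹.
Combining: T⁻¹·s·Wb = (kg⁻¹·s²·A) · s · (kg·m²·s⁻²·A⁻¹) = m²·s.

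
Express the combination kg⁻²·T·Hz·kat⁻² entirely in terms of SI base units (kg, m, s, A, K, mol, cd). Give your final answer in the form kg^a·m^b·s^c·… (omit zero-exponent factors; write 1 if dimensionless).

T = Wb/m² (flux density = flux per area),
    = kg·s⁻²·A⁻¹.
Hz = 1/s = s⁻¹ (frequency is cycles per second).
kat = mol/s = s⁻¹·mol (catalytic activity).
So kat⁻² = s²·mol⁻².
Combining: kg⁻²·T·Hz·kat⁻² = kg⁻² · (kg·s⁻²·A⁻¹) · s⁻¹ · (s²·mol⁻²) = kg⁻¹·s⁻¹·A⁻¹·mol⁻².

kg⁻¹·s⁻¹·A⁻¹·mol⁻²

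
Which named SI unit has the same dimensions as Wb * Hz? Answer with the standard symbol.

V

Wb = kg·m²·s⁻²·A⁻¹.
Hz = s⁻¹.
Combining: Wb·Hz = (kg·m²·s⁻²·A⁻¹) · s⁻¹ = kg·m²·s⁻³·A⁻¹.
kg·m²·s⁻³·A⁻¹ is the base-SI form of the volt.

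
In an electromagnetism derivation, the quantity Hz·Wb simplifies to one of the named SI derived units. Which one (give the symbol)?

Hz = 1/s = s⁻¹ (frequency is cycles per second).
Wb = V·s (flux: a volt is a weber per second),
    = kg·m²·s⁻²·A⁻¹.
Combining: Hz·Wb = s⁻¹ · (kg·m²·s⁻²·A⁻¹) = kg·m²·s⁻³·A⁻¹.
kg·m²·s⁻³·A⁻¹ is the base-SI form of the volt.

V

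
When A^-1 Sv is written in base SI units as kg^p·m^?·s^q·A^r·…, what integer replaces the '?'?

Sv = J/kg (equivalent dose = energy per mass),
    = m²·s⁻².
Combining: A⁻¹·Sv = A⁻¹ · (m²·s⁻²) = m²·s⁻²·A⁻¹.
The exponent of m is 2.

2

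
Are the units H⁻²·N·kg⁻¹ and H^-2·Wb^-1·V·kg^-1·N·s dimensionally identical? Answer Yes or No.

Left side:
  H = Wb/A (inductance = flux per current),
      = kg·m²·s⁻²·A⁻².
  So H⁻² = kg⁻²·m⁻⁴·s⁴·A⁴.
  N = kg·m/s² = kg·m·s⁻² (force = mass × acceleration).
  Combining: H⁻²·N·kg⁻¹ = (kg⁻²·m⁻⁴·s⁴·A⁴) · (kg·m·s⁻²) · kg⁻¹ = kg⁻²·m⁻³·s²·A⁴.
Right side:
  H = Wb/A (inductance = flux per current),
      = kg·m²·s⁻²·A⁻².
  So H⁻² = kg⁻²·m⁻⁴·s⁴·A⁴.
  Wb = V·s (flux: a volt is a weber per second),
      = kg·m²·s⁻²·A⁻¹.
  So Wb⁻¹ = kg⁻¹·m⁻²·s²·A.
  V = W/A (potential = power per current),
      = kg·m²·s⁻³·A⁻¹.
  N = kg·m/s² = kg·m·s⁻² (force = mass × acceleration).
  Combining: H⁻²·Wb⁻¹·V·kg⁻¹·N·s = (kg⁻²·m⁻⁴·s⁴·A⁴) · (kg⁻¹·m⁻²·s²·A) · (kg·m²·s⁻³·A⁻¹) · kg⁻¹ · (kg·m·s⁻²) · s = kg⁻²·m⁻³·s²·A⁴.
Both reduce to kg⁻²·m⁻³·s²·A⁴.

Yes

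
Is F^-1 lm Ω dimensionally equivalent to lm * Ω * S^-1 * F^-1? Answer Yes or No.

Left side:
  F = kg⁻¹·m⁻²·s⁴·A².
  So F⁻¹ = kg·m²·s⁻⁴·A⁻².
  lm = cd.
  Ω = kg·m²·s⁻³·A⁻².
  Combining: F⁻¹·lm·Ω = (kg·m²·s⁻⁴·A⁻²) · cd · (kg·m²·s⁻³·A⁻²) = kg²·m⁴·s⁻⁷·A⁻⁴·cd.
Right side:
  lm = cd.
  Ω = kg·m²·s⁻³·A⁻².
  S = kg⁻¹·m⁻²·s³·A².
  So S⁻¹ = kg·m²·s⁻³·A⁻².
  F = kg⁻¹·m⁻²·s⁴·A².
  So F⁻¹ = kg·m²·s⁻⁴·A⁻².
  Combining: lm·Ω·S⁻¹·F⁻¹ = cd · (kg·m²·s⁻³·A⁻²) · (kg·m²·s⁻³·A⁻²) · (kg·m²·s⁻⁴·A⁻²) = kg³·m⁶·s⁻¹⁰·A⁻⁶·cd.
Left is kg²·m⁴·s⁻⁷·A⁻⁴·cd; right is kg³·m⁶·s⁻¹⁰·A⁻⁶·cd — different.

No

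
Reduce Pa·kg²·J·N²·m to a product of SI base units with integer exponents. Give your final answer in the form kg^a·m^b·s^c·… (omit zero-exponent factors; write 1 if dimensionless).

kg⁶·m⁴·s⁻⁸

Pa = N/m² (pressure = force per area),
    = kg·m⁻¹·s⁻².
J = N·m (work = force × distance),
    = kg·m²·s⁻².
N = kg·m/s² = kg·m·s⁻² (force = mass × acceleration).
So N² = kg²·m²·s⁻⁴.
Combining: Pa·kg²·J·N²·m = (kg·m⁻¹·s⁻²) · kg² · (kg·m²·s⁻²) · (kg²·m²·s⁻⁴) · m = kg⁶·m⁴·s⁻⁸.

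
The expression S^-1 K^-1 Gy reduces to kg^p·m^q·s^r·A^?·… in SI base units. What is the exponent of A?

S = 1/Ω (conductance is reciprocal resistance),
    = kg⁻¹·m⁻²·s³·A².
So S⁻¹ = kg·m²·s⁻³·A⁻².
Gy = J/kg (absorbed dose = energy per mass),
    = m²·s⁻².
Combining: S⁻¹·K⁻¹·Gy = (kg·m²·s⁻³·A⁻²) · K⁻¹ · (m²·s⁻²) = kg·m⁴·s⁻⁵·A⁻²·K⁻¹.
The exponent of A is -2.

-2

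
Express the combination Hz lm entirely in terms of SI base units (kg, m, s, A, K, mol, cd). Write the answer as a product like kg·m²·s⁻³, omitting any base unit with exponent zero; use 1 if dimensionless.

Hz = 1/s = s⁻¹ (frequency is cycles per second).
lm = cd·sr = cd (luminous flux; sr is dimensionless).
Combining: Hz·lm = s⁻¹ · cd = s⁻¹·cd.

s⁻¹·cd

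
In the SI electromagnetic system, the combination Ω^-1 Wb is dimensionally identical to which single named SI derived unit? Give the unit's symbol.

C

Ω = kg·m²·s⁻³·A⁻².
So Ω⁻¹ = kg⁻¹·m⁻²·s³·A².
Wb = kg·m²·s⁻²·A⁻¹.
Combining: Ω⁻¹·Wb = (kg⁻¹·m⁻²·s³·A²) · (kg·m²·s⁻²·A⁻¹) = s·A.
s·A is the base-SI form of the coulomb.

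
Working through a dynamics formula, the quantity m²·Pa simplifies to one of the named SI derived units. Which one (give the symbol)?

N

Pa = N/m² (pressure = force per area),
    = kg·m⁻¹·s⁻².
Combining: m²·Pa = m² · (kg·m⁻¹·s⁻²) = kg·m·s⁻².
kg·m·s⁻² is the base-SI form of the newton.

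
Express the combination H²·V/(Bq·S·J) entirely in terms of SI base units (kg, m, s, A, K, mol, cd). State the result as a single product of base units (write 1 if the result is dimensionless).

kg³·m⁶·s⁻⁷·A⁻⁷

Bq = 1/s = s⁻¹ (activity is decays per second).
So Bq⁻¹ = s.
S = 1/Ω (conductance is reciprocal resistance),
    = kg⁻¹·m⁻²·s³·A².
So S⁻¹ = kg·m²·s⁻³·A⁻².
H = Wb/A (inductance = flux per current),
    = kg·m²·s⁻²·A⁻².
So H² = kg²·m⁴·s⁻⁴·A⁻⁴.
J = N·m (work = force × distance),
    = kg·m²·s⁻².
So J⁻¹ = kg⁻¹·m⁻²·s².
V = W/A (potential = power per current),
    = kg·m²·s⁻³·A⁻¹.
Combining: Bq⁻¹·S⁻¹·H²·J⁻¹·V = s · (kg·m²·s⁻³·A⁻²) · (kg²·m⁴·s⁻⁴·A⁻⁴) · (kg⁻¹·m⁻²·s²) · (kg·m²·s⁻³·A⁻¹) = kg³·m⁶·s⁻⁷·A⁻⁷.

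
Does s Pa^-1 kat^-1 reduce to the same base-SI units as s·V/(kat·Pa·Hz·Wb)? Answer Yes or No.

Left side:
  Pa = kg·m⁻¹·s⁻².
  So Pa⁻¹ = kg⁻¹·m·s².
  kat = s⁻¹·mol.
  So kat⁻¹ = s·mol⁻¹.
  Combining: s·Pa⁻¹·kat⁻¹ = s · (kg⁻¹·m·s²) · (s·mol⁻¹) = kg⁻¹·m·s⁴·mol⁻¹.
Right side:
  kat = mol/s = s⁻¹·mol (catalytic activity).
  So kat⁻¹ = s·mol⁻¹.
  Pa = N/m² (pressure = force per area),
      = kg·m⁻¹·s⁻².
  So Pa⁻¹ = kg⁻¹·m·s².
  Hz = 1/s = s⁻¹ (frequency is cycles per second).
  So Hz⁻¹ = s.
  Wb = V·s (flux: a volt is a weber per second),
      = kg·m²·s⁻²·A⁻¹.
  So Wb⁻¹ = kg⁻¹·m⁻²·s²·A.
  V = W/A (potential = power per current),
      = kg·m²·s⁻³·A⁻¹.
  Combining: s·kat⁻¹·Pa⁻¹·Hz⁻¹·Wb⁻¹·V = s · (s·mol⁻¹) · (kg⁻¹·m·s²) · s · (kg⁻¹·m⁻²·s²·A) · (kg·m²·s⁻³·A⁻¹) = kg⁻¹·m·s⁴·mol⁻¹.
Both reduce to kg⁻¹·m·s⁴·mol⁻¹.

Yes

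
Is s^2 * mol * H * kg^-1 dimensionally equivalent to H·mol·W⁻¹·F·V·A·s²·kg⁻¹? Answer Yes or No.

No

Left side:
  H = kg·m²·s⁻²·A⁻².
  Combining: s²·mol·H·kg⁻¹ = s² · mol · (kg·m²·s⁻²·A⁻²) · kg⁻¹ = m²·A⁻²·mol.
Right side:
  H = Wb/A (inductance = flux per current),
      = kg·m²·s⁻²·A⁻².
  W = J/s (power = energy per time),
      = kg·m²·s⁻³.
  So W⁻¹ = kg⁻¹·m⁻²·s³.
  F = C/V (capacitance = charge per voltage),
      = A·s/(kg·m²·s⁻³·A⁻¹) (substituting C and V),
      = kg⁻¹·m⁻²·s⁴·A².
  V = W/A (potential = power per current),
      = kg·m²·s⁻³·A⁻¹.
  Combining: H·mol·W⁻¹·F·V·A·s²·kg⁻¹ = (kg·m²·s⁻²·A⁻²) · mol · (kg⁻¹·m⁻²·s³) · (kg⁻¹·m⁻²·s⁴·A²) · (kg·m²·s⁻³·A⁻¹) · A · s² · kg⁻¹ = kg⁻¹·s⁴·mol.
Left is m²·A⁻²·mol; right is kg⁻¹·s⁴·mol — different.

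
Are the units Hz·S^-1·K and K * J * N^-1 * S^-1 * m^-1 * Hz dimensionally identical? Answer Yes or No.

Yes

Left side:
  Hz = 1/s = s⁻¹ (frequency is cycles per second).
  S = 1/Ω (conductance is reciprocal resistance),
      = kg⁻¹·m⁻²·s³·A².
  So S⁻¹ = kg·m²·s⁻³·A⁻².
  Combining: Hz·S⁻¹·K = s⁻¹ · (kg·m²·s⁻³·A⁻²) · K = kg·m²·s⁻⁴·A⁻²·K.
Right side:
  J = kg·m²·s⁻².
  N = kg·m·s⁻².
  So N⁻¹ = kg⁻¹·m⁻¹·s².
  S = kg⁻¹·m⁻²·s³·A².
  So S⁻¹ = kg·m²·s⁻³·A⁻².
  Hz = s⁻¹.
  Combining: K·J·N⁻¹·S⁻¹·m⁻¹·Hz = K · (kg·m²·s⁻²) · (kg⁻¹·m⁻¹·s²) · (kg·m²·s⁻³·A⁻²) · m⁻¹ · s⁻¹ = kg·m²·s⁻⁴·A⁻²·K.
Both reduce to kg·m²·s⁻⁴·A⁻²·K.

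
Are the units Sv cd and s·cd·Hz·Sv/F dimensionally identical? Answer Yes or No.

Left side:
  Sv = m²·s⁻².
  Combining: Sv·cd = (m²·s⁻²) · cd = m²·s⁻²·cd.
Right side:
  Hz = s⁻¹.
  F = kg⁻¹·m⁻²·s⁴·A².
  So F⁻¹ = kg·m²·s⁻⁴·A⁻².
  Sv = m²·s⁻².
  Combining: s·cd·Hz·F⁻¹·Sv = s · cd · s⁻¹ · (kg·m²·s⁻⁴·A⁻²) · (m²·s⁻²) = kg·m⁴·s⁻⁶·A⁻²·cd.
Left is m²·s⁻²·cd; right is kg·m⁴·s⁻⁶·A⁻²·cd — different.

No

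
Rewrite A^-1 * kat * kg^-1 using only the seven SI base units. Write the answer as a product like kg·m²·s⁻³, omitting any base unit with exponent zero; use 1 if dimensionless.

kg⁻¹·s⁻¹·A⁻¹·mol

kat = mol/s = s⁻¹·mol (catalytic activity).
Combining: A⁻¹·kat·kg⁻¹ = A⁻¹ · (s⁻¹·mol) · kg⁻¹ = kg⁻¹·s⁻¹·A⁻¹·mol.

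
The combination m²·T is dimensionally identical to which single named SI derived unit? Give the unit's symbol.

T = kg·s⁻²·A⁻¹.
Combining: m²·T = m² · (kg·s⁻²·A⁻¹) = kg·m²·s⁻²·A⁻¹.
kg·m²·s⁻²·A⁻¹ is the base-SI form of the weber.

Wb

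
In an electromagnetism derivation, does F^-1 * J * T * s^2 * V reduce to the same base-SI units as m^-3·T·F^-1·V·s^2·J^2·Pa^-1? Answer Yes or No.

Left side:
  F = C/V (capacitance = charge per voltage),
      = A·s/(kg·m²·s⁻³·A⁻¹) (substituting C and V),
      = kg⁻¹·m⁻²·s⁴·A².
  So F⁻¹ = kg·m²·s⁻⁴·A⁻².
  J = N·m (work = force × distance),
      = kg·m²·s⁻².
  T = Wb/m² (flux density = flux per area),
      = kg·s⁻²·A⁻¹.
  V = W/A (potential = power per current),
      = kg·m²·s⁻³·A⁻¹.
  Combining: F⁻¹·J·T·s²·V = (kg·m²·s⁻⁴·A⁻²) · (kg·m²·s⁻²) · (kg·s⁻²·A⁻¹) · s² · (kg·m²·s⁻³·A⁻¹) = kg⁴·m⁶·s⁻⁹·A⁻⁴.
Right side:
  T = Wb/m² (flux density = flux per area),
      = kg·s⁻²·A⁻¹.
  F = C/V (capacitance = charge per voltage),
      = A·s/(kg·m²·s⁻³·A⁻¹) (substituting C and V),
      = kg⁻¹·m⁻²·s⁴·A².
  So F⁻¹ = kg·m²·s⁻⁴·A⁻².
  V = W/A (potential = power per current),
      = kg·m²·s⁻³·A⁻¹.
  J = N·m (work = force × distance),
      = kg·m²·s⁻².
  So J² = kg²·m⁴·s⁻⁴.
  Pa = N/m² (pressure = force per area),
      = kg·m⁻¹·s⁻².
  So Pa⁻¹ = kg⁻¹·m·s².
  Combining: m⁻³·T·F⁻¹·V·s²·J²·Pa⁻¹ = m⁻³ · (kg·s⁻²·A⁻¹) · (kg·m²·s⁻⁴·A⁻²) · (kg·m²·s⁻³·A⁻¹) · s² · (kg²·m⁴·s⁻⁴) · (kg⁻¹·m·s²) = kg⁴·m⁶·s⁻⁹·A⁻⁴.
Both reduce to kg⁴·m⁶·s⁻⁹·A⁻⁴.

Yes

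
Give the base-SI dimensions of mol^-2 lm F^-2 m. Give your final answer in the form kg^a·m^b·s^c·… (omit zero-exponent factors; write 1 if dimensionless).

kg²·m⁵·s⁻⁸·A⁻⁴·mol⁻²·cd

lm = cd·sr = cd (luminous flux; sr is dimensionless).
F = C/V (capacitance = charge per voltage),
    = A·s/(kg·m²·s⁻³·A⁻¹) (substituting C and V),
    = kg⁻¹·m⁻²·s⁴·A².
So F⁻² = kg²·m⁴·s⁻⁸·A⁻⁴.
Combining: mol⁻²·lm·F⁻²·m = mol⁻² · cd · (kg²·m⁴·s⁻⁸·A⁻⁴) · m = kg²·m⁵·s⁻⁸·A⁻⁴·mol⁻²·cd.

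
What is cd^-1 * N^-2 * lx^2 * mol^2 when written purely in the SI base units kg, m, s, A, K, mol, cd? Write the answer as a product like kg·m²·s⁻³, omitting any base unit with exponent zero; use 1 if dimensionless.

N = kg·m/s² = kg·m·s⁻² (force = mass × acceleration).
So N⁻² = kg⁻²·m⁻²·s⁴.
lx = lm/m² (illuminance = luminous flux per area),
    = m⁻²·cd.
So lx² = m⁻⁴·cd².
Combining: cd⁻¹·N⁻²·lx²·mol² = cd⁻¹ · (kg⁻²·m⁻²·s⁴) · (m⁻⁴·cd²) · mol² = kg⁻²·m⁻⁶·s⁴·mol²·cd.

kg⁻²·m⁻⁶·s⁴·mol²·cd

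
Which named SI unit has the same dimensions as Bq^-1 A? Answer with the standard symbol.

Bq = 1/s = s⁻¹ (activity is decays per second).
So Bq⁻¹ = s.
Combining: Bq⁻¹·A = s · A = s·A.
s·A is the base-SI form of the coulomb.

C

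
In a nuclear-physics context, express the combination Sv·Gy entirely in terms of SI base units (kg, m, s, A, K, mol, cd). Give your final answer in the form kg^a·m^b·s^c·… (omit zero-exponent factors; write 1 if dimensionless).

m⁴·s⁻⁴

Sv = J/kg (equivalent dose = energy per mass),
    = m²·s⁻².
Gy = J/kg (absorbed dose = energy per mass),
    = m²·s⁻².
Combining: Sv·Gy = (m²·s⁻²) · (m²·s⁻²) = m⁴·s⁻⁴.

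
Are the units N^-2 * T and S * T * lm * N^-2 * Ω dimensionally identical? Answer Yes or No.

No

Left side:
  N = kg·m·s⁻².
  So N⁻² = kg⁻²·m⁻²·s⁴.
  T = kg·s⁻²·A⁻¹.
  Combining: N⁻²·T = (kg⁻²·m⁻²·s⁴) · (kg·s⁻²·A⁻¹) = kg⁻¹·m⁻²·s²·A⁻¹.
Right side:
  S = kg⁻¹·m⁻²·s³·A².
  T = kg·s⁻²·A⁻¹.
  lm = cd.
  N = kg·m·s⁻².
  So N⁻² = kg⁻²·m⁻²·s⁴.
  Ω = kg·m²·s⁻³·A⁻².
  Combining: S·T·lm·N⁻²·Ω = (kg⁻¹·m⁻²·s³·A²) · (kg·s⁻²·A⁻¹) · cd · (kg⁻²·m⁻²·s⁴) · (kg·m²·s⁻³·A⁻²) = kg⁻¹·m⁻²·s²·A⁻¹·cd.
Left is kg⁻¹·m⁻²·s²·A⁻¹; right is kg⁻¹·m⁻²·s²·A⁻¹·cd — different.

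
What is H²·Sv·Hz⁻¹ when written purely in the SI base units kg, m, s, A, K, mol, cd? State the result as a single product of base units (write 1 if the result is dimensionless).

H = Wb/A (inductance = flux per current),
    = kg·m²·s⁻²·A⁻².
So H² = kg²·m⁴·s⁻⁴·A⁻⁴.
Sv = J/kg (equivalent dose = energy per mass),
    = m²·s⁻².
Hz = 1/s = s⁻¹ (frequency is cycles per second).
So Hz⁻¹ = s.
Combining: H²·Sv·Hz⁻¹ = (kg²·m⁴·s⁻⁴·A⁻⁴) · (m²·s⁻²) · s = kg²·m⁶·s⁻⁵·A⁻⁴.

kg²·m⁶·s⁻⁵·A⁻⁴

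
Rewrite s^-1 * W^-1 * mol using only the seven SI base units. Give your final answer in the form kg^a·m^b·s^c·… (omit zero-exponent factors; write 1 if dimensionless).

kg⁻¹·m⁻²·s²·mol

W = kg·m²·s⁻³.
So W⁻¹ = kg⁻¹·m⁻²·s³.
Combining: s⁻¹·W⁻¹·mol = s⁻¹ · (kg⁻¹·m⁻²·s³) · mol = kg⁻¹·m⁻²·s²·mol.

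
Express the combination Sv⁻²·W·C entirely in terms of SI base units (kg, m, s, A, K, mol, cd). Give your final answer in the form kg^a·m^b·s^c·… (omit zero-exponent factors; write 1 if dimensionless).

kg·m⁻²·s²·A

Sv = J/kg (equivalent dose = energy per mass),
    = m²·s⁻².
So Sv⁻² = m⁻⁴·s⁴.
W = J/s (power = energy per time),
    = kg·m²·s⁻³.
C = A·s = s·A (charge = current × time).
Combining: Sv⁻²·W·C = (m⁻⁴·s⁴) · (kg·m²·s⁻³) · (s·A) = kg·m⁻²·s²·A.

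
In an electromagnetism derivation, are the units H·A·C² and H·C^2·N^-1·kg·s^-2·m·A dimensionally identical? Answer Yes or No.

Yes

Left side:
  H = Wb/A (inductance = flux per current),
      = kg·m²·s⁻²·A⁻².
  C = A·s = s·A (charge = current × time).
  So C² = s²·A².
  Combining: H·A·C² = (kg·m²·s⁻²·A⁻²) · A · (s²·A²) = kg·m²·A.
Right side:
  H = Wb/A (inductance = flux per current),
      = kg·m²·s⁻²·A⁻².
  C = A·s = s·A (charge = current × time).
  So C² = s²·A².
  N = kg·m/s² = kg·m·s⁻² (force = mass × acceleration).
  So N⁻¹ = kg⁻¹·m⁻¹·s².
  Combining: H·C²·N⁻¹·kg·s⁻²·m·A = (kg·m²·s⁻²·A⁻²) · (s²·A²) · (kg⁻¹·m⁻¹·s²) · kg · s⁻² · m · A = kg·m²·A.
Both reduce to kg·m²·A.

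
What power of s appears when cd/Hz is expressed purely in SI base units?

Hz = s⁻¹.
So Hz⁻¹ = s.
Combining: Hz⁻¹·cd = s · cd = s·cd.
The exponent of s is 1.

1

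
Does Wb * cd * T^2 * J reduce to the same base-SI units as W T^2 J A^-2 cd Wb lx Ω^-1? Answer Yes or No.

Left side:
  Wb = kg·m²·s⁻²·A⁻¹.
  T = kg·s⁻²·A⁻¹.
  So T² = kg²·s⁻⁴·A⁻².
  J = kg·m²·s⁻².
  Combining: Wb·cd·T²·J = (kg·m²·s⁻²·A⁻¹) · cd · (kg²·s⁻⁴·A⁻²) · (kg·m²·s⁻²) = kg⁴·m⁴·s⁻⁸·A⁻³·cd.
Right side:
  W = kg·m²·s⁻³.
  T = kg·s⁻²·A⁻¹.
  So T² = kg²·s⁻⁴·A⁻².
  J = kg·m²·s⁻².
  Wb = kg·m²·s⁻²·A⁻¹.
  lx = m⁻²·cd.
  Ω = kg·m²·s⁻³·A⁻².
  So Ω⁻¹ = kg⁻¹·m⁻²·s³·A².
  Combining: W·T²·J·A⁻²·cd·Wb·lx·Ω⁻¹ = (kg·m²·s⁻³) · (kg²·s⁻⁴·A⁻²) · (kg·m²·s⁻²) · A⁻² · cd · (kg·m²·s⁻²·A⁻¹) · (m⁻²·cd) · (kg⁻¹·m⁻²·s³·A²) = kg⁴·m²·s⁻⁸·A⁻³·cd².
Left is kg⁴·m⁴·s⁻⁸·A⁻³·cd; right is kg⁴·m²·s⁻⁸·A⁻³·cd² — different.

No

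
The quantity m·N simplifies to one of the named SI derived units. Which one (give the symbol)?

J

N = kg·m·s⁻².
Combining: m·N = m · (kg·m·s⁻²) = kg·m²·s⁻².
kg·m²·s⁻² is the base-SI form of the joule.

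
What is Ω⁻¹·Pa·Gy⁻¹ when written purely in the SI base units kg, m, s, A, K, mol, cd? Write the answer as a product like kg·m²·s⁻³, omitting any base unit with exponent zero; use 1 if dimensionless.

Ω = V/A (resistance = voltage per current),
    = kg·m²·s⁻³·A⁻².
So Ω⁻¹ = kg⁻¹·m⁻²·s³·A².
Pa = N/m² (pressure = force per area),
    = kg·m⁻¹·s⁻².
Gy = J/kg (absorbed dose = energy per mass),
    = m²·s⁻².
So Gy⁻¹ = m⁻²·s².
Combining: Ω⁻¹·Pa·Gy⁻¹ = (kg⁻¹·m⁻²·s³·A²) · (kg·m⁻¹·s⁻²) · (m⁻²·s²) = m⁻⁵·s³·A².

m⁻⁵·s³·A²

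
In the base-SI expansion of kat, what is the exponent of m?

kat = s⁻¹·mol.
The exponent of m is 0.

0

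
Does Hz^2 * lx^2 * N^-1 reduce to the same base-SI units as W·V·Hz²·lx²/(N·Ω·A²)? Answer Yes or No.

Left side:
  Hz = 1/s = s⁻¹ (frequency is cycles per second).
  So Hz² = s⁻².
  lx = lm/m² (illuminance = luminous flux per area),
      = m⁻²·cd.
  So lx² = m⁻⁴·cd².
  N = kg·m/s² = kg·m·s⁻² (force = mass × acceleration).
  So N⁻¹ = kg⁻¹·m⁻¹·s².
  Combining: Hz²·lx²·N⁻¹ = s⁻² · (m⁻⁴·cd²) · (kg⁻¹·m⁻¹·s²) = kg⁻¹·m⁻⁵·cd².
Right side:
  N = kg·m/s² = kg·m·s⁻² (force = mass × acceleration).
  So N⁻¹ = kg⁻¹·m⁻¹·s².
  Ω = V/A (resistance = voltage per current),
      = kg·m²·s⁻³·A⁻².
  So Ω⁻¹ = kg⁻¹·m⁻²·s³·A².
  W = J/s (power = energy per time),
      = kg·m²·s⁻³.
  V = W/A (potential = power per current),
      = kg·m²·s⁻³·A⁻¹.
  Hz = 1/s = s⁻¹ (frequency is cycles per second).
  So Hz² = s⁻².
  lx = lm/m² (illuminance = luminous flux per area),
      = m⁻²·cd.
  So lx² = m⁻⁴·cd².
  Combining: N⁻¹·Ω⁻¹·W·A⁻²·V·Hz²·lx² = (kg⁻¹·m⁻¹·s²) · (kg⁻¹·m⁻²·s³·A²) · (kg·m²·s⁻³) · A⁻² · (kg·m²·s⁻³·A⁻¹) · s⁻² · (m⁻⁴·cd²) = m⁻³·s⁻³·A⁻¹·cd².
Left is kg⁻¹·m⁻⁵·cd²; right is m⁻³·s⁻³·A⁻¹·cd² — different.

No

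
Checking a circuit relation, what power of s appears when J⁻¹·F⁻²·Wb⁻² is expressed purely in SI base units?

-2

J = N·m (work = force × distance),
    = kg·m²·s⁻².
So J⁻¹ = kg⁻¹·m⁻²·s².
F = C/V (capacitance = charge per voltage),
    = A·s/(kg·m²·s⁻³·A⁻¹) (substituting C and V),
    = kg⁻¹·m⁻²·s⁴·A².
So F⁻² = kg²·m⁴·s⁻⁸·A⁻⁴.
Wb = V·s (flux: a volt is a weber per second),
    = kg·m²·s⁻²·A⁻¹.
So Wb⁻² = kg⁻²·m⁻⁴·s⁴·A².
Combining: J⁻¹·F⁻²·Wb⁻² = (kg⁻¹·m⁻²·s²) · (kg²·m⁴·s⁻⁸·A⁻⁴) · (kg⁻²·m⁻⁴·s⁴·A²) = kg⁻¹·m⁻²·s⁻²·A⁻².
The exponent of s is -2.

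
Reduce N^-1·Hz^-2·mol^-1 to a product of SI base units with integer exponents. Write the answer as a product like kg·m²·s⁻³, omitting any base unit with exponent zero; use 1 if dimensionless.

N = kg·m/s² = kg·m·s⁻² (force = mass × acceleration).
So N⁻¹ = kg⁻¹·m⁻¹·s².
Hz = 1/s = s⁻¹ (frequency is cycles per second).
So Hz⁻² = s².
Combining: N⁻¹·Hz⁻²·mol⁻¹ = (kg⁻¹·m⁻¹·s²) · s² · mol⁻¹ = kg⁻¹·m⁻¹·s⁴·mol⁻¹.

kg⁻¹·m⁻¹·s⁴·mol⁻¹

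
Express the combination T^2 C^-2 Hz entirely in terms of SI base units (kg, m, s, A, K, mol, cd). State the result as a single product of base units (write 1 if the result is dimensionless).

kg²·s⁻⁷·A⁻⁴

T = kg·s⁻²·A⁻¹.
So T² = kg²·s⁻⁴·A⁻².
C = s·A.
So C⁻² = s⁻²·A⁻².
Hz = s⁻¹.
Combining: T²·C⁻²·Hz = (kg²·s⁻⁴·A⁻²) · (s⁻²·A⁻²) · s⁻¹ = kg²·s⁻⁷·A⁻⁴.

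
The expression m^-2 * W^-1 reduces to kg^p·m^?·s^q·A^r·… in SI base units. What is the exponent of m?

-4

W = kg·m²·s⁻³.
So W⁻¹ = kg⁻¹·m⁻²·s³.
Combining: m⁻²·W⁻¹ = m⁻² · (kg⁻¹·m⁻²·s³) = kg⁻¹·m⁻⁴·s³.
The exponent of m is -4.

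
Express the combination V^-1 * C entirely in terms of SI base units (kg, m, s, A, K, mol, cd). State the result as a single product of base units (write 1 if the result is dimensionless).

kg⁻¹·m⁻²·s⁴·A²

V = W/A (potential = power per current),
    = kg·m²·s⁻³·A⁻¹.
So V⁻¹ = kg⁻¹·m⁻²·s³·A.
C = A·s = s·A (charge = current × time).
Combining: V⁻¹·C = (kg⁻¹·m⁻²·s³·A) · (s·A) = kg⁻¹·m⁻²·s⁴·A².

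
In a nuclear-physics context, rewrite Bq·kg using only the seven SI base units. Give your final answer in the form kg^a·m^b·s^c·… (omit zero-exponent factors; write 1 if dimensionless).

Bq = 1/s = s⁻¹ (activity is decays per second).
Combining: Bq·kg = s⁻¹ · kg = kg·s⁻¹.

kg·s⁻¹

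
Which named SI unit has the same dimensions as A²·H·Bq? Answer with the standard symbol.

H = Wb/A (inductance = flux per current),
    = kg·m²·s⁻²·A⁻².
Bq = 1/s = s⁻¹ (activity is decays per second).
Combining: A²·H·Bq = A² · (kg·m²·s⁻²·A⁻²) · s⁻¹ = kg·m²·s⁻³.
kg·m²·s⁻³ is the base-SI form of the watt.

W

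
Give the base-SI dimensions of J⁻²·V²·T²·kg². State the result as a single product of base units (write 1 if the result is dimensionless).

kg⁴·s⁻⁶·A⁻⁴

J = N·m (work = force × distance),
    = kg·m²·s⁻².
So J⁻² = kg⁻²·m⁻⁴·s⁴.
V = W/A (potential = power per current),
    = kg·m²·s⁻³·A⁻¹.
So V² = kg²·m⁴·s⁻⁶·A⁻².
T = Wb/m² (flux density = flux per area),
    = kg·s⁻²·A⁻¹.
So T² = kg²·s⁻⁴·A⁻².
Combining: J⁻²·V²·T²·kg² = (kg⁻²·m⁻⁴·s⁴) · (kg²·m⁴·s⁻⁶·A⁻²) · (kg²·s⁻⁴·A⁻²) · kg² = kg⁴·s⁻⁶·A⁻⁴.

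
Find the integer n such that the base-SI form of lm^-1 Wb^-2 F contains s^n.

lm = cd.
So lm⁻¹ = cd⁻¹.
Wb = kg·m²·s⁻²·A⁻¹.
So Wb⁻² = kg⁻²·m⁻⁴·s⁴·A².
F = kg⁻¹·m⁻²·s⁴·A².
Combining: lm⁻¹·Wb⁻²·F = cd⁻¹ · (kg⁻²·m⁻⁴·s⁴·A²) · (kg⁻¹·m⁻²·s⁴·A²) = kg⁻³·m⁻⁶·s⁸·A⁴·cd⁻¹.
The exponent of s is 8.

8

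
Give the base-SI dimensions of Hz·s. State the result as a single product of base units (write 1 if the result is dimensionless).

1

Hz = 1/s = s⁻¹ (frequency is cycles per second).
Combining: Hz·s = s⁻¹ · s = 1.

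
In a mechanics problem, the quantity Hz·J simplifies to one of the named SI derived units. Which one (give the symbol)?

W

Hz = s⁻¹.
J = kg·m²·s⁻².
Combining: Hz·J = s⁻¹ · (kg·m²·s⁻²) = kg·m²·s⁻³.
kg·m²·s⁻³ is the base-SI form of the watt.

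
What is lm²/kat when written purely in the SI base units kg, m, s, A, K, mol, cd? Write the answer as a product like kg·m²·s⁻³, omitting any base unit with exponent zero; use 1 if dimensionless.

s·mol⁻¹·cd²

lm = cd.
So lm² = cd².
kat = s⁻¹·mol.
So kat⁻¹ = s·mol⁻¹.
Combining: lm²·kat⁻¹ = cd² · (s·mol⁻¹) = s·mol⁻¹·cd².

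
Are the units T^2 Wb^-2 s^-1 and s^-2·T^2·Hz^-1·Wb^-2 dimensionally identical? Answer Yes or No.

Yes

Left side:
  T = Wb/m² (flux density = flux per area),
      = kg·s⁻²·A⁻¹.
  So T² = kg²·s⁻⁴·A⁻².
  Wb = V·s (flux: a volt is a weber per second),
      = kg·m²·s⁻²·A⁻¹.
  So Wb⁻² = kg⁻²·m⁻⁴·s⁴·A².
  Combining: T²·Wb⁻²·s⁻¹ = (kg²·s⁻⁴·A⁻²) · (kg⁻²·m⁻⁴·s⁴·A²) · s⁻¹ = m⁻⁴·s⁻¹.
Right side:
  T = Wb/m² (flux density = flux per area),
      = kg·s⁻²·A⁻¹.
  So T² = kg²·s⁻⁴·A⁻².
  Hz = 1/s = s⁻¹ (frequency is cycles per second).
  So Hz⁻¹ = s.
  Wb = V·s (flux: a volt is a weber per second),
      = kg·m²·s⁻²·A⁻¹.
  So Wb⁻² = kg⁻²·m⁻⁴·s⁴·A².
  Combining: s⁻²·T²·Hz⁻¹·Wb⁻² = s⁻² · (kg²·s⁻⁴·A⁻²) · s · (kg⁻²·m⁻⁴·s⁴·A²) = m⁻⁴·s⁻¹.
Both reduce to m⁻⁴·s⁻¹.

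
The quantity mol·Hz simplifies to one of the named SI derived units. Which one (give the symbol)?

kat

Hz = s⁻¹.
Combining: mol·Hz = mol · s⁻¹ = s⁻¹·mol.
s⁻¹·mol is the base-SI form of the katal.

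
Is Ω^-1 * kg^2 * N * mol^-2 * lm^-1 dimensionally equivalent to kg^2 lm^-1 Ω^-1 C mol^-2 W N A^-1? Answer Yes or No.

Left side:
  Ω = V/A (resistance = voltage per current),
      = kg·m²·s⁻³·A⁻².
  So Ω⁻¹ = kg⁻¹·m⁻²·s³·A².
  N = kg·m/s² = kg·m·s⁻² (force = mass × acceleration).
  lm = cd·sr = cd (luminous flux; sr is dimensionless).
  So lm⁻¹ = cd⁻¹.
  Combining: Ω⁻¹·kg²·N·mol⁻²·lm⁻¹ = (kg⁻¹·m⁻²·s³·A²) · kg² · (kg·m·s⁻²) · mol⁻² · cd⁻¹ = kg²·m⁻¹·s·A²·mol⁻²·cd⁻¹.
Right side:
  lm = cd.
  So lm⁻¹ = cd⁻¹.
  Ω = kg·m²·s⁻³·A⁻².
  So Ω⁻¹ = kg⁻¹·m⁻²·s³·A².
  C = s·A.
  W = kg·m²·s⁻³.
  N = kg·m·s⁻².
  Combining: kg²·lm⁻¹·Ω⁻¹·C·mol⁻²·W·N·A⁻¹ = kg² · cd⁻¹ · (kg⁻¹·m⁻²·s³·A²) · (s·A) · mol⁻² · (kg·m²·s⁻³) · (kg·m·s⁻²) · A⁻¹ = kg³·m·s⁻¹·A²·mol⁻²·cd⁻¹.
Left is kg²·m⁻¹·s·A²·mol⁻²·cd⁻¹; right is kg³·m·s⁻¹·A²·mol⁻²·cd⁻¹ — different.

No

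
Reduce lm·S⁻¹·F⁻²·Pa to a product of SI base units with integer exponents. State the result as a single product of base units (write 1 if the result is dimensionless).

lm = cd·sr = cd (luminous flux; sr is dimensionless).
S = 1/Ω (conductance is reciprocal resistance),
    = kg⁻¹·m⁻²·s³·A².
So S⁻¹ = kg·m²·s⁻³·A⁻².
F = C/V (capacitance = charge per voltage),
    = A·s/(kg·m²·s⁻³·A⁻¹) (substituting C and V),
    = kg⁻¹·m⁻²·s⁴·A².
So F⁻² = kg²·m⁴·s⁻⁸·A⁻⁴.
Pa = N/m² (pressure = force per area),
    = kg·m⁻¹·s⁻².
Combining: lm·S⁻¹·F⁻²·Pa = cd · (kg·m²·s⁻³·A⁻²) · (kg²·m⁴·s⁻⁸·A⁻⁴) · (kg·m⁻¹·s⁻²) = kg⁴·m⁵·s⁻¹³·A⁻⁶·cd.

kg⁴·m⁵·s⁻¹³·A⁻⁶·cd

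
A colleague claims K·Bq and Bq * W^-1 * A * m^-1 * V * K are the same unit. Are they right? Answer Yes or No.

No

Left side:
  Bq = s⁻¹.
  Combining: K·Bq = K · s⁻¹ = s⁻¹·K.
Right side:
  Bq = s⁻¹.
  W = kg·m²·s⁻³.
  So W⁻¹ = kg⁻¹·m⁻²·s³.
  V = kg·m²·s⁻³·A⁻¹.
  Combining: Bq·W⁻¹·A·m⁻¹·V·K = s⁻¹ · (kg⁻¹·m⁻²·s³) · A · m⁻¹ · (kg·m²·s⁻³·A⁻¹) · K = m⁻¹·s⁻¹·K.
Left is s⁻¹·K; right is m⁻¹·s⁻¹·K — different.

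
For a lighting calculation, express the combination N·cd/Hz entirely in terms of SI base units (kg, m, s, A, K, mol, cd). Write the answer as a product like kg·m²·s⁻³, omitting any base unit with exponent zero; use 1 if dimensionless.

kg·m·s⁻¹·cd

N = kg·m·s⁻².
Hz = s⁻¹.
So Hz⁻¹ = s.
Combining: N·cd·Hz⁻¹ = (kg·m·s⁻²) · cd · s = kg·m·s⁻¹·cd.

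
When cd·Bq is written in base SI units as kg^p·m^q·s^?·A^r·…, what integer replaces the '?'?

-1

Bq = 1/s = s⁻¹ (activity is decays per second).
Combining: cd·Bq = cd · s⁻¹ = s⁻¹·cd.
The exponent of s is -1.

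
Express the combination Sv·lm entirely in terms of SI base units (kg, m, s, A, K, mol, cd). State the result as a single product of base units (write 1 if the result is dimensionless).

Sv = m²·s⁻².
lm = cd.
Combining: Sv·lm = (m²·s⁻²) · cd = m²·s⁻²·cd.

m²·s⁻²·cd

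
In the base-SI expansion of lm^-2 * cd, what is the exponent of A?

0

lm = cd·sr = cd (luminous flux; sr is dimensionless).
So lm⁻² = cd⁻².
Combining: lm⁻²·cd = cd⁻² · cd = cd⁻¹.
The exponent of A is 0.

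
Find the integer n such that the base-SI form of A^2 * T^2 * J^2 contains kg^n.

T = kg·s⁻²·A⁻¹.
So T² = kg²·s⁻⁴·A⁻².
J = kg·m²·s⁻².
So J² = kg²·m⁴·s⁻⁴.
Combining: A²·T²·J² = A² · (kg²·s⁻⁴·A⁻²) · (kg²·m⁴·s⁻⁴) = kg⁴·m⁴·s⁻⁸.
The exponent of kg is 4.

4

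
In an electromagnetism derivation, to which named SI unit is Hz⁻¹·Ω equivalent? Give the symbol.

Hz = s⁻¹.
So Hz⁻¹ = s.
Ω = kg·m²·s⁻³·A⁻².
Combining: Hz⁻¹·Ω = s · (kg·m²·s⁻³·A⁻²) = kg·m²·s⁻²·A⁻².
kg·m²·s⁻²·A⁻² is the base-SI form of the henry.

H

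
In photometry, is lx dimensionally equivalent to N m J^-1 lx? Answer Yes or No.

Left side:
  lx = lm/m² (illuminance = luminous flux per area),
      = m⁻²·cd.
Right side:
  N = kg·m/s² = kg·m·s⁻² (force = mass × acceleration).
  J = N·m (work = force × distance),
      = kg·m²·s⁻².
  So J⁻¹ = kg⁻¹·m⁻²·s².
  lx = lm/m² (illuminance = luminous flux per area),
      = m⁻²·cd.
  Combining: N·m·J⁻¹·lx = (kg·m·s⁻²) · m · (kg⁻¹·m⁻²·s²) · (m⁻²·cd) = m⁻²·cd.
Both reduce to m⁻²·cd.

Yes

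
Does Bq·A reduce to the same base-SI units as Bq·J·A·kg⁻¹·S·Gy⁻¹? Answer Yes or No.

Left side:
  Bq = 1/s = s⁻¹ (activity is decays per second).
  Combining: Bq·A = s⁻¹ · A = s⁻¹·A.
Right side:
  Bq = s⁻¹.
  J = kg·m²·s⁻².
  S = kg⁻¹·m⁻²·s³·A².
  Gy = m²·s⁻².
  So Gy⁻¹ = m⁻²·s².
  Combining: Bq·J·A·kg⁻¹·S·Gy⁻¹ = s⁻¹ · (kg·m²·s⁻²) · A · kg⁻¹ · (kg⁻¹·m⁻²·s³·A²) · (m⁻²·s²) = kg⁻¹·m⁻²·s²·A³.
Left is s⁻¹·A; right is kg⁻¹·m⁻²·s²·A³ — different.

No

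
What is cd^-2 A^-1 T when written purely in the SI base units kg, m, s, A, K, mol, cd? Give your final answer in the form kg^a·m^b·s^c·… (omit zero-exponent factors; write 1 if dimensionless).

kg·s⁻²·A⁻²·cd⁻²

T = Wb/m² (flux density = flux per area),
    = kg·s⁻²·A⁻¹.
Combining: cd⁻²·A⁻¹·T = cd⁻² · A⁻¹ · (kg·s⁻²·A⁻¹) = kg·s⁻²·A⁻²·cd⁻².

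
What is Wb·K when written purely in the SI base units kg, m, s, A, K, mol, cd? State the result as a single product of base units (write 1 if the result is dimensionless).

Wb = V·s (flux: a volt is a weber per second),
    = kg·m²·s⁻²·A⁻¹.
Combining: Wb·K = (kg·m²·s⁻²·A⁻¹) · K = kg·m²·s⁻²·A⁻¹·K.

kg·m²·s⁻²·A⁻¹·K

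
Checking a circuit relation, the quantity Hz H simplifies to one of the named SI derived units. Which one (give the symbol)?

Hz = 1/s = s⁻¹ (frequency is cycles per second).
H = Wb/A (inductance = flux per current),
    = kg·m²·s⁻²·A⁻².
Combining: Hz·H = s⁻¹ · (kg·m²·s⁻²·A⁻²) = kg·m²·s⁻³·A⁻².
kg·m²·s⁻³·A⁻² is the base-SI form of the ohm.

Ω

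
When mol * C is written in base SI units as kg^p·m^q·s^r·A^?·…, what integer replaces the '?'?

C = s·A.
Combining: mol·C = mol · (s·A) = s·A·mol.
The exponent of A is 1.

1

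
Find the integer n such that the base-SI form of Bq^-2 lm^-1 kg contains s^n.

Bq = 1/s = s⁻¹ (activity is decays per second).
So Bq⁻² = s².
lm = cd·sr = cd (luminous flux; sr is dimensionless).
So lm⁻¹ = cd⁻¹.
Combining: Bq⁻²·lm⁻¹·kg = s² · cd⁻¹ · kg = kg·s²·cd⁻¹.
The exponent of s is 2.

2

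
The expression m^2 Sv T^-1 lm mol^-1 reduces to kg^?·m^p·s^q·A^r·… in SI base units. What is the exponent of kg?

-1

Sv = J/kg (equivalent dose = energy per mass),
    = m²·s⁻².
T = Wb/m² (flux density = flux per area),
    = kg·s⁻²·A⁻¹.
So T⁻¹ = kg⁻¹·s²·A.
lm = cd·sr = cd (luminous flux; sr is dimensionless).
Combining: m²·Sv·T⁻¹·lm·mol⁻¹ = m² · (m²·s⁻²) · (kg⁻¹·s²·A) · cd · mol⁻¹ = kg⁻¹·m⁴·A·mol⁻¹·cd.
The exponent of kg is -1.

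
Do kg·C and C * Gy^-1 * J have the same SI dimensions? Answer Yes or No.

Left side:
  C = s·A.
  Combining: kg·C = kg · (s·A) = kg·s·A.
Right side:
  C = s·A.
  Gy = m²·s⁻².
  So Gy⁻¹ = m⁻²·s².
  J = kg·m²·s⁻².
  Combining: C·Gy⁻¹·J = (s·A) · (m⁻²·s²) · (kg·m²·s⁻²) = kg·s·A.
Both reduce to kg·s·A.

Yes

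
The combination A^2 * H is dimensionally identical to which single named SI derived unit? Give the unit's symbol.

J

H = Wb/A (inductance = flux per current),
    = kg·m²·s⁻²·A⁻².
Combining: A²·H = A² · (kg·m²·s⁻²·A⁻²) = kg·m²·s⁻².
kg·m²·s⁻² is the base-SI form of the joule.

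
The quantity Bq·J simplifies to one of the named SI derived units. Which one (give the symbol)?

Bq = s⁻¹.
J = kg·m²·s⁻².
Combining: Bq·J = s⁻¹ · (kg·m²·s⁻²) = kg·m²·s⁻³.
kg·m²·s⁻³ is the base-SI form of the watt.

W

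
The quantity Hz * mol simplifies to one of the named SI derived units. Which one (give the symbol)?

kat

Hz = 1/s = s⁻¹ (frequency is cycles per second).
Combining: Hz·mol = s⁻¹ · mol = s⁻¹·mol.
s⁻¹·mol is the base-SI form of the katal.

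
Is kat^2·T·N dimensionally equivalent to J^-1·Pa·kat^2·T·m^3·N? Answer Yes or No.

Yes

Left side:
  kat = mol/s = s⁻¹·mol (catalytic activity).
  So kat² = s⁻²·mol².
  T = Wb/m² (flux density = flux per area),
      = kg·s⁻²·A⁻¹.
  N = kg·m/s² = kg·m·s⁻² (force = mass × acceleration).
  Combining: kat²·T·N = (s⁻²·mol²) · (kg·s⁻²·A⁻¹) · (kg·m·s⁻²) = kg²·m·s⁻⁶·A⁻¹·mol².
Right side:
  J = N·m (work = force × distance),
      = kg·m²·s⁻².
  So J⁻¹ = kg⁻¹·m⁻²·s².
  Pa = N/m² (pressure = force per area),
      = kg·m⁻¹·s⁻².
  kat = mol/s = s⁻¹·mol (catalytic activity).
  So kat² = s⁻²·mol².
  T = Wb/m² (flux density = flux per area),
      = kg·s⁻²·A⁻¹.
  N = kg·m/s² = kg·m·s⁻² (force = mass × acceleration).
  Combining: J⁻¹·Pa·kat²·T·m³·N = (kg⁻¹·m⁻²·s²) · (kg·m⁻¹·s⁻²) · (s⁻²·mol²) · (kg·s⁻²·A⁻¹) · m³ · (kg·m·s⁻²) = kg²·m·s⁻⁶·A⁻¹·mol².
Both reduce to kg²·m·s⁻⁶·A⁻¹·mol².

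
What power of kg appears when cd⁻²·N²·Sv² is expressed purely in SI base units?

N = kg·m/s² = kg·m·s⁻² (force = mass × acceleration).
So N² = kg²·m²·s⁻⁴.
Sv = J/kg (equivalent dose = energy per mass),
    = m²·s⁻².
So Sv² = m⁴·s⁻⁴.
Combining: cd⁻²·N²·Sv² = cd⁻² · (kg²·m²·s⁻⁴) · (m⁴·s⁻⁴) = kg²·m⁶·s⁻⁸·cd⁻².
The exponent of kg is 2.

2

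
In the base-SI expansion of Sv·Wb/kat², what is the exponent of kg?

1

Sv = J/kg (equivalent dose = energy per mass),
    = m²·s⁻².
kat = mol/s = s⁻¹·mol (catalytic activity).
So kat⁻² = s²·mol⁻².
Wb = V·s (flux: a volt is a weber per second),
    = kg·m²·s⁻²·A⁻¹.
Combining: Sv·kat⁻²·Wb = (m²·s⁻²) · (s²·mol⁻²) · (kg·m²·s⁻²·A⁻¹) = kg·m⁴·s⁻²·A⁻¹·mol⁻².
The exponent of kg is 1.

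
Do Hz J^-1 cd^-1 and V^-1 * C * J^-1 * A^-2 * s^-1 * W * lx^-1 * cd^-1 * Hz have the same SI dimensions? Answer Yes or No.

Left side:
  Hz = s⁻¹.
  J = kg·m²·s⁻².
  So J⁻¹ = kg⁻¹·m⁻²·s².
  Combining: Hz·J⁻¹·cd⁻¹ = s⁻¹ · (kg⁻¹·m⁻²·s²) · cd⁻¹ = kg⁻¹·m⁻²·s·cd⁻¹.
Right side:
  V = kg·m²·s⁻³·A⁻¹.
  So V⁻¹ = kg⁻¹·m⁻²·s³·A.
  C = s·A.
  J = kg·m²·s⁻².
  So J⁻¹ = kg⁻¹·m⁻²·s².
  W = kg·m²·s⁻³.
  lx = m⁻²·cd.
  So lx⁻¹ = m²·cd⁻¹.
  Hz = s⁻¹.
  Combining: V⁻¹·C·J⁻¹·A⁻²·s⁻¹·W·lx⁻¹·cd⁻¹·Hz = (kg⁻¹·m⁻²·s³·A) · (s·A) · (kg⁻¹·m⁻²·s²) · A⁻² · s⁻¹ · (kg·m²·s⁻³) · (m²·cd⁻¹) · cd⁻¹ · s⁻¹ = kg⁻¹·s·cd⁻².
Left is kg⁻¹·m⁻²·s·cd⁻¹; right is kg⁻¹·s·cd⁻² — different.

No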